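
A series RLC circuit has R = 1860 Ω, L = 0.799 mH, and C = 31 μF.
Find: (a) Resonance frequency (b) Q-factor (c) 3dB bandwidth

Step 1 — Resonance: ω₀ = 1/√(LC) = 1/√(0.000799·3.1e-05) = 6354 rad/s.
Step 2 — f₀ = ω₀/(2π) = 1011 Hz.
Step 3 — Series Q: Q = ω₀L/R = 6354·0.000799/1860 = 0.002729.
Step 4 — Bandwidth: Δω = ω₀/Q = 2.328e+06 rad/s; BW = Δω/(2π) = 3.705e+05 Hz.

(a) f₀ = 1011 Hz  (b) Q = 0.002729  (c) BW = 3.705e+05 Hz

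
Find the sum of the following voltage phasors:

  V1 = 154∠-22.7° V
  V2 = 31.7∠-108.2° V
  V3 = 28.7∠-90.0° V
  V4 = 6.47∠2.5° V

Step 1 — Convert each phasor to rectangular form:
  V1 = 154·(cos(-22.7°) + j·sin(-22.7°)) = 142.1 - j59.43 V
  V2 = 31.7·(cos(-108.2°) + j·sin(-108.2°)) = -9.901 - j30.11 V
  V3 = 28.7·(cos(-90.0°) + j·sin(-90.0°)) = 0 - j28.7 V
  V4 = 6.47·(cos(2.5°) + j·sin(2.5°)) = 6.464 + j0.2822 V
Step 2 — Sum components: V_total = 138.6 - j118 V.
Step 3 — Convert to polar: |V_total| = 182 V, ∠V_total = -40.4°.

V_total = 182∠-40.4° V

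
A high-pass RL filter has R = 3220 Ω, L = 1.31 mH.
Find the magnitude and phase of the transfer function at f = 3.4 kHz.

Step 1 — Angular frequency: ω = 2π·3400 = 2.136e+04 rad/s.
Step 2 — Transfer function: H(jω) = jωL/(R + jωL).
Step 3 — Numerator jωL = j·27.99; denominator R + jωL = 3220 + j27.99.
Step 4 — H = 7.553e-05 + j0.00869.
Step 5 — Magnitude: |H| = 0.008691 (-41.2 dB); phase: φ = 89.5°.

|H| = 0.008691 (-41.2 dB), φ = 89.5°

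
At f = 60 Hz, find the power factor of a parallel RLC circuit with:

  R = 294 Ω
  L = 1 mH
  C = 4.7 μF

Step 1 — Angular frequency: ω = 2π·f = 2π·60 = 377 rad/s.
Step 2 — Component impedances:
  R: Z = R = 294 Ω
  L: Z = jωL = j·377·0.001 = 0 + j0.377 Ω
  C: Z = 1/(jωC) = -j/(ω·C) = 0 - j564.4 Ω
Step 3 — Parallel combination: 1/Z_total = 1/R + 1/L + 1/C; Z_total = 0.0004841 + j0.3772 Ω = 0.3772∠89.9° Ω.
Step 4 — Power factor: PF = cos(φ) = Re(Z)/|Z| = 0.0004841/0.3772 = 0.001283.
Step 5 — Type: Im(Z) = 0.3772 ⇒ lagging (phase φ = 89.9°).

PF = 0.001283 (lagging, φ = 89.9°)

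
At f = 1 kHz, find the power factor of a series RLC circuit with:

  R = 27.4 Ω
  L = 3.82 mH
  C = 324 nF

Step 1 — Angular frequency: ω = 2π·f = 2π·1000 = 6283 rad/s.
Step 2 — Component impedances:
  R: Z = R = 27.4 Ω
  L: Z = jωL = j·6283·0.00382 = 0 + j24 Ω
  C: Z = 1/(jωC) = -j/(ω·C) = 0 - j491.2 Ω
Step 3 — Series combination: Z_total = R + L + C = 27.4 - j467.2 Ω = 468∠-86.6° Ω.
Step 4 — Power factor: PF = cos(φ) = Re(Z)/|Z| = 27.4/468.02 = 0.05854.
Step 5 — Type: Im(Z) = -467.2 ⇒ leading (phase φ = -86.6°).

PF = 0.05854 (leading, φ = -86.6°)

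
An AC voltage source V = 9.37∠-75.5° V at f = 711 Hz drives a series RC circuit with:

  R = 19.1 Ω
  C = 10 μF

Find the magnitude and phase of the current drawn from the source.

Step 1 — Angular frequency: ω = 2π·f = 2π·711 = 4467 rad/s.
Step 2 — Component impedances:
  R: Z = R = 19.1 Ω
  C: Z = 1/(jωC) = -j/(ω·C) = 0 - j22.38 Ω
Step 3 — Series combination: Z_total = R + C = 19.1 - j22.38 Ω = 29.43∠-49.5° Ω.
Step 4 — Source phasor: V = 9.37∠-75.5° V = 2.346 - j9.072 V.
Step 5 — Ohm's law: I = V / Z_total = (2.346 - j9.072) / (19.1 - j22.38) = 0.2863 - j0.1395 A.
Step 6 — Convert to polar: |I| = 0.3184 A, ∠I = -26.0°.

I = 0.3184∠-26.0° A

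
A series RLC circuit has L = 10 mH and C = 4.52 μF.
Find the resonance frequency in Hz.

Step 1 — Resonance condition Im(Z)=0 gives ω₀ = 1/√(LC).
Step 2 — ω₀ = 1/√(0.01·4.52e-06) = 4704 rad/s.
Step 3 — f₀ = ω₀/(2π) = 748.6 Hz.

f₀ = 748.6 Hz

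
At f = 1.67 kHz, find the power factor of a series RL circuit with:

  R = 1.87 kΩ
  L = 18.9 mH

Step 1 — Angular frequency: ω = 2π·f = 2π·1670 = 1.049e+04 rad/s.
Step 2 — Component impedances:
  R: Z = R = 1870 Ω
  L: Z = jωL = j·1.049e+04·0.0189 = 0 + j198.3 Ω
Step 3 — Series combination: Z_total = R + L = 1870 + j198.3 Ω = 1880∠6.1° Ω.
Step 4 — Power factor: PF = cos(φ) = Re(Z)/|Z| = 1870/1880.5 = 0.9944.
Step 5 — Type: Im(Z) = 198.3 ⇒ lagging (phase φ = 6.1°).

PF = 0.9944 (lagging, φ = 6.1°)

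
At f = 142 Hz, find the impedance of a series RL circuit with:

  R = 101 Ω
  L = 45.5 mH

Step 1 — Angular frequency: ω = 2π·f = 2π·142 = 892.2 rad/s.
Step 2 — Component impedances:
  R: Z = R = 101 Ω
  L: Z = jωL = j·892.2·0.0455 = 0 + j40.6 Ω
Step 3 — Series combination: Z_total = R + L = 101 + j40.6 Ω = 108.9∠21.9° Ω.

Z = 101 + j40.6 Ω = 108.9∠21.9° Ω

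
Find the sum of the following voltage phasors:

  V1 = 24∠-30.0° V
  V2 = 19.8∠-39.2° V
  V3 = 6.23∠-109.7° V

Step 1 — Convert each phasor to rectangular form:
  V1 = 24·(cos(-30.0°) + j·sin(-30.0°)) = 20.78 - j12 V
  V2 = 19.8·(cos(-39.2°) + j·sin(-39.2°)) = 15.34 - j12.51 V
  V3 = 6.23·(cos(-109.7°) + j·sin(-109.7°)) = -2.1 - j5.865 V
Step 2 — Sum components: V_total = 34.03 - j30.38 V.
Step 3 — Convert to polar: |V_total| = 45.62 V, ∠V_total = -41.8°.

V_total = 45.62∠-41.8° V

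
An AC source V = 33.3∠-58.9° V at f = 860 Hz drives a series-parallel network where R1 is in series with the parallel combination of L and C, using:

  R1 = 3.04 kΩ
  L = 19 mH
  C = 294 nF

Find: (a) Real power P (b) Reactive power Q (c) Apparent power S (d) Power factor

Step 1 — Angular frequency: ω = 2π·f = 2π·860 = 5404 rad/s.
Step 2 — Component impedances:
  R1: Z = R = 3040 Ω
  L: Z = jωL = j·5404·0.019 = 0 + j102.7 Ω
  C: Z = 1/(jωC) = -j/(ω·C) = 0 - j629.5 Ω
Step 3 — Parallel branch: L || C = 1/(1/L + 1/C) = 0 + j122.7 Ω.
Step 4 — Series with R1: Z_total = R1 + (L || C) = 3040 + j122.7 Ω = 3042∠2.3° Ω.
Step 5 — Source phasor: V = 33.3∠-58.9° V = 17.2 - j28.51 V.
Step 6 — Current: I = V / Z = 0.005271 - j0.009592 A = 0.01095∠-61.2° A.
Step 7 — Complex power: S = V·I* = 0.3642 + j0.0147 VA.
Step 8 — Real power: P = Re(S) = 0.3642 W.
Step 9 — Reactive power: Q = Im(S) = 0.0147 VAR.
Step 10 — Apparent power: |S| = 0.3645 VA.
Step 11 — Power factor: PF = P/|S| = 0.9992 (lagging).

(a) P = 0.3642 W  (b) Q = 0.0147 VAR  (c) S = 0.3645 VA  (d) PF = 0.9992 (lagging)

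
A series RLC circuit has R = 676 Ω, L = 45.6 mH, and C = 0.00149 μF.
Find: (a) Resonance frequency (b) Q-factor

Step 1 — Resonance condition Im(Z)=0 gives ω₀ = 1/√(LC).
Step 2 — ω₀ = 1/√(0.0456·1.49e-09) = 1.213e+05 rad/s.
Step 3 — f₀ = ω₀/(2π) = 1.931e+04 Hz.
Step 4 — Series Q: Q = ω₀L/R = 1.213e+05·0.0456/676 = 8.184.

(a) f₀ = 1.931e+04 Hz  (b) Q = 8.184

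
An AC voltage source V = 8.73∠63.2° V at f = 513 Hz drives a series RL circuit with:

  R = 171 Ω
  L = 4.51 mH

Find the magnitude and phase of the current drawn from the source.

Step 1 — Angular frequency: ω = 2π·f = 2π·513 = 3223 rad/s.
Step 2 — Component impedances:
  R: Z = R = 171 Ω
  L: Z = jωL = j·3223·0.00451 = 0 + j14.54 Ω
Step 3 — Series combination: Z_total = R + L = 171 + j14.54 Ω = 171.6∠4.9° Ω.
Step 4 — Source phasor: V = 8.73∠63.2° V = 3.936 + j7.792 V.
Step 5 — Ohm's law: I = V / Z_total = (3.936 + j7.792) / (171 + j14.54) = 0.0267 + j0.0433 A.
Step 6 — Convert to polar: |I| = 0.05087 A, ∠I = 58.3°.

I = 0.05087∠58.3° A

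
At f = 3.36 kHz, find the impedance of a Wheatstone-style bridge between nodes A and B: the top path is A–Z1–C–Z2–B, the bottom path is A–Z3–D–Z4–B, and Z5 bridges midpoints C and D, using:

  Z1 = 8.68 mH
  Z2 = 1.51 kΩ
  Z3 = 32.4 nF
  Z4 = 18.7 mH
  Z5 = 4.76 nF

Step 1 — Angular frequency: ω = 2π·f = 2π·3360 = 2.111e+04 rad/s.
Step 2 — Component impedances:
  Z1: Z = jωL = j·2.111e+04·0.00868 = 0 + j183.2 Ω
  Z2: Z = R = 1510 Ω
  Z3: Z = 1/(jωC) = -j/(ω·C) = 0 - j1462 Ω
  Z4: Z = jωL = j·2.111e+04·0.0187 = 0 + j394.8 Ω
  Z5: Z = 1/(jωC) = -j/(ω·C) = 0 - j9951 Ω
Step 3 — Bridge requires nodal analysis (the Z5 bridge couples midpoints C and D, so the two paths cannot be reduced to a simple series/parallel combination). Setting node B to ground and injecting 1 A at node A, the 3-node admittance system at A, C, D solves to V_A = Z_AB = 433.6 - j664.8 Ω = 793.7∠-56.9° Ω.

Z = 433.6 - j664.8 Ω = 793.7∠-56.9° Ω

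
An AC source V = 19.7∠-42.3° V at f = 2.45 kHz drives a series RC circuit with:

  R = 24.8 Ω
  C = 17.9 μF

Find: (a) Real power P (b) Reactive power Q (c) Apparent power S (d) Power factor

Step 1 — Angular frequency: ω = 2π·f = 2π·2450 = 1.539e+04 rad/s.
Step 2 — Component impedances:
  R: Z = R = 24.8 Ω
  C: Z = 1/(jωC) = -j/(ω·C) = 0 - j3.629 Ω
Step 3 — Series combination: Z_total = R + C = 24.8 - j3.629 Ω = 25.06∠-8.3° Ω.
Step 4 — Source phasor: V = 19.7∠-42.3° V = 14.57 - j13.26 V.
Step 5 — Current: I = V / Z = 0.6518 - j0.4392 A = 0.786∠-34.0° A.
Step 6 — Complex power: S = V·I* = 15.32 - j2.242 VA.
Step 7 — Real power: P = Re(S) = 15.32 W.
Step 8 — Reactive power: Q = Im(S) = -2.242 VAR.
Step 9 — Apparent power: |S| = 15.48 VA.
Step 10 — Power factor: PF = P/|S| = 0.9895 (leading).

(a) P = 15.32 W  (b) Q = -2.242 VAR  (c) S = 15.48 VA  (d) PF = 0.9895 (leading)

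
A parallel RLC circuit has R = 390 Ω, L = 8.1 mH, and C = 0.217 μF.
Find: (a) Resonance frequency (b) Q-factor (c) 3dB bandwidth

Step 1 — Resonance: ω₀ = 1/√(LC) = 1/√(0.0081·2.17e-07) = 2.385e+04 rad/s.
Step 2 — f₀ = ω₀/(2π) = 3796 Hz.
Step 3 — Parallel Q: Q = R/(ω₀L) = 390/(2.385e+04·0.0081) = 2.019.
Step 4 — Bandwidth: Δω = ω₀/Q = 1.182e+04 rad/s; BW = Δω/(2π) = 1881 Hz.

(a) f₀ = 3796 Hz  (b) Q = 2.019  (c) BW = 1881 Hz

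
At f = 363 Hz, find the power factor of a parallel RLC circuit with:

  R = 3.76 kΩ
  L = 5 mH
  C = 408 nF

Step 1 — Angular frequency: ω = 2π·f = 2π·363 = 2281 rad/s.
Step 2 — Component impedances:
  R: Z = R = 3760 Ω
  L: Z = jωL = j·2281·0.005 = 0 + j11.4 Ω
  C: Z = 1/(jωC) = -j/(ω·C) = 0 - j1075 Ω
Step 3 — Parallel combination: 1/Z_total = 1/R + 1/L + 1/C; Z_total = 0.03533 + j11.53 Ω = 11.53∠89.8° Ω.
Step 4 — Power factor: PF = cos(φ) = Re(Z)/|Z| = 0.0353336/11.52625 = 0.003065.
Step 5 — Type: Im(Z) = 11.53 ⇒ lagging (phase φ = 89.8°).

PF = 0.003065 (lagging, φ = 89.8°)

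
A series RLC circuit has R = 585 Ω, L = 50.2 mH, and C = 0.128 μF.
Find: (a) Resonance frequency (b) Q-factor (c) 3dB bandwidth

Step 1 — Resonance condition Im(Z)=0 gives ω₀ = 1/√(LC).
Step 2 — ω₀ = 1/√(0.0502·1.28e-07) = 1.248e+04 rad/s.
Step 3 — f₀ = ω₀/(2π) = 1985 Hz.
Step 4 — Series Q: Q = ω₀L/R = 1.248e+04·0.0502/585 = 1.071.
Step 5 — 3dB bandwidth: Δω = ω₀/Q = 1.165e+04 rad/s; BW = Δω/(2π) = 1855 Hz.

(a) f₀ = 1985 Hz  (b) Q = 1.071  (c) BW = 1855 Hz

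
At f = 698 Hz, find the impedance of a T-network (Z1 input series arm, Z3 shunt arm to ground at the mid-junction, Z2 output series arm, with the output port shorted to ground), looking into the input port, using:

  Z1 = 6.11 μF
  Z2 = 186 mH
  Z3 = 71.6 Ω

Step 1 — Angular frequency: ω = 2π·f = 2π·698 = 4386 rad/s.
Step 2 — Component impedances:
  Z1: Z = 1/(jωC) = -j/(ω·C) = 0 - j37.32 Ω
  Z2: Z = jωL = j·4386·0.186 = 0 + j815.7 Ω
  Z3: Z = R = 71.6 Ω
Step 3 — With the output port shorted to ground, the output series arm Z2 runs from the junction to ground; the shunt arm Z3 also runs from the junction to ground. They appear in parallel: Z3 || Z2 = 71.05 + j6.237 Ω.
Step 4 — Series with input arm Z1: Z_in = Z1 + (Z3 || Z2) = 71.05 - j31.08 Ω = 77.55∠-23.6° Ω.

Z = 71.05 - j31.08 Ω = 77.55∠-23.6° Ω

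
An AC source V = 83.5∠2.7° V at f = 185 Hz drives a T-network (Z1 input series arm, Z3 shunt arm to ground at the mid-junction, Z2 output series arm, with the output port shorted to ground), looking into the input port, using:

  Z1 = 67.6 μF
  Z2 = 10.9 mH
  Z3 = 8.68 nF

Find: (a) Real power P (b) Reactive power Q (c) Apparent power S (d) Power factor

Step 1 — Angular frequency: ω = 2π·f = 2π·185 = 1162 rad/s.
Step 2 — Component impedances:
  Z1: Z = 1/(jωC) = -j/(ω·C) = 0 - j12.73 Ω
  Z2: Z = jωL = j·1162·0.0109 = 0 + j12.67 Ω
  Z3: Z = 1/(jωC) = -j/(ω·C) = 0 - j9.911e+04 Ω
Step 3 — With the output port shorted to ground, the output series arm Z2 runs from the junction to ground; the shunt arm Z3 also runs from the junction to ground. They appear in parallel: Z3 || Z2 = 0 + j12.67 Ω.
Step 4 — Series with input arm Z1: Z_in = Z1 + (Z3 || Z2) = 0 - j0.05462 Ω = 0.05462∠-90.0° Ω.
Step 5 — Source phasor: V = 83.5∠2.7° V = 83.41 + j3.933 V.
Step 6 — Current: I = V / Z = -72.01 + j1527 A = 1529∠92.7° A.
Step 7 — Complex power: S = V·I* = 0 - j1.276e+05 VA.
Step 8 — Real power: P = Re(S) = 0 W.
Step 9 — Reactive power: Q = Im(S) = -1.276e+05 VAR.
Step 10 — Apparent power: |S| = 1.276e+05 VA.
Step 11 — Power factor: PF = P/|S| = 0 (leading).

(a) P = 0 W  (b) Q = -1.276e+05 VAR  (c) S = 1.276e+05 VA  (d) PF = 0 (leading)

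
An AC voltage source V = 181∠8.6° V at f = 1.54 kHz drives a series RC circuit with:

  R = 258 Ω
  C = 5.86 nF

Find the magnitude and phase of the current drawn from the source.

Step 1 — Angular frequency: ω = 2π·f = 2π·1540 = 9676 rad/s.
Step 2 — Component impedances:
  R: Z = R = 258 Ω
  C: Z = 1/(jωC) = -j/(ω·C) = 0 - j1.764e+04 Ω
Step 3 — Series combination: Z_total = R + C = 258 - j1.764e+04 Ω = 1.764e+04∠-89.2° Ω.
Step 4 — Source phasor: V = 181∠8.6° V = 179 + j27.07 V.
Step 5 — Ohm's law: I = V / Z_total = (179 + j27.07) / (258 - j1.764e+04) = -0.001386 + j0.01017 A.
Step 6 — Convert to polar: |I| = 0.01026 A, ∠I = 97.8°.

I = 0.01026∠97.8° A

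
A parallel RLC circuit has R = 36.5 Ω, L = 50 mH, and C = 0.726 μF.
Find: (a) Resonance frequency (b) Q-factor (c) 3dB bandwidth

Step 1 — Resonance: ω₀ = 1/√(LC) = 1/√(0.05·7.26e-07) = 5249 rad/s.
Step 2 — f₀ = ω₀/(2π) = 835.3 Hz.
Step 3 — Parallel Q: Q = R/(ω₀L) = 36.5/(5249·0.05) = 0.1391.
Step 4 — Bandwidth: Δω = ω₀/Q = 3.774e+04 rad/s; BW = Δω/(2π) = 6006 Hz.

(a) f₀ = 835.3 Hz  (b) Q = 0.1391  (c) BW = 6006 Hz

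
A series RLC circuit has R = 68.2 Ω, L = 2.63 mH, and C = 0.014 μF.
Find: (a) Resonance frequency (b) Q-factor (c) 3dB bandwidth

Step 1 — Resonance: ω₀ = 1/√(LC) = 1/√(0.00263·1.4e-08) = 1.648e+05 rad/s.
Step 2 — f₀ = ω₀/(2π) = 2.623e+04 Hz.
Step 3 — Series Q: Q = ω₀L/R = 1.648e+05·0.00263/68.2 = 6.355.
Step 4 — Bandwidth: Δω = ω₀/Q = 2.593e+04 rad/s; BW = Δω/(2π) = 4127 Hz.

(a) f₀ = 2.623e+04 Hz  (b) Q = 6.355  (c) BW = 4127 Hz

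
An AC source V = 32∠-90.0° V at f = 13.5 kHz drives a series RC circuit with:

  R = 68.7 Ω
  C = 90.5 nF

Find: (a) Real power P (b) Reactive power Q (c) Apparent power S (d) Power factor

Step 1 — Angular frequency: ω = 2π·f = 2π·1.35e+04 = 8.482e+04 rad/s.
Step 2 — Component impedances:
  R: Z = R = 68.7 Ω
  C: Z = 1/(jωC) = -j/(ω·C) = 0 - j130.3 Ω
Step 3 — Series combination: Z_total = R + C = 68.7 - j130.3 Ω = 147.3∠-62.2° Ω.
Step 4 — Source phasor: V = 32∠-90.0° V = 0 - j32 V.
Step 5 — Current: I = V / Z = 0.1922 - j0.1014 A = 0.2173∠-27.8° A.
Step 6 — Complex power: S = V·I* = 3.243 - j6.15 VA.
Step 7 — Real power: P = Re(S) = 3.243 W.
Step 8 — Reactive power: Q = Im(S) = -6.15 VAR.
Step 9 — Apparent power: |S| = 6.953 VA.
Step 10 — Power factor: PF = P/|S| = 0.4665 (leading).

(a) P = 3.243 W  (b) Q = -6.15 VAR  (c) S = 6.953 VA  (d) PF = 0.4665 (leading)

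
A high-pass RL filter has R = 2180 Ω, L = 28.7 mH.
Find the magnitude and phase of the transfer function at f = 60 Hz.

Step 1 — Angular frequency: ω = 2π·60 = 377 rad/s.
Step 2 — Transfer function: H(jω) = jωL/(R + jωL).
Step 3 — Numerator jωL = j·10.82; denominator R + jωL = 2180 + j10.82.
Step 4 — H = 2.463e-05 + j0.004963.
Step 5 — Magnitude: |H| = 0.004963 (-46.1 dB); phase: φ = 89.7°.

|H| = 0.004963 (-46.1 dB), φ = 89.7°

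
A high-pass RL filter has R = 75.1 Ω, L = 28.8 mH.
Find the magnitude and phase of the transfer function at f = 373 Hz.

Step 1 — Angular frequency: ω = 2π·373 = 2344 rad/s.
Step 2 — Transfer function: H(jω) = jωL/(R + jωL).
Step 3 — Numerator jωL = j·67.5; denominator R + jωL = 75.1 + j67.5.
Step 4 — H = 0.4468 + j0.4972.
Step 5 — Magnitude: |H| = 0.6685 (-3.5 dB); phase: φ = 48.1°.

|H| = 0.6685 (-3.5 dB), φ = 48.1°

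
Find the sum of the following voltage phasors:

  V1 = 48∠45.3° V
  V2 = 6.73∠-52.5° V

Step 1 — Convert each phasor to rectangular form:
  V1 = 48·(cos(45.3°) + j·sin(45.3°)) = 33.76 + j34.12 V
  V2 = 6.73·(cos(-52.5°) + j·sin(-52.5°)) = 4.097 - j5.339 V
Step 2 — Sum components: V_total = 37.86 + j28.78 V.
Step 3 — Convert to polar: |V_total| = 47.56 V, ∠V_total = 37.2°.

V_total = 47.56∠37.2° V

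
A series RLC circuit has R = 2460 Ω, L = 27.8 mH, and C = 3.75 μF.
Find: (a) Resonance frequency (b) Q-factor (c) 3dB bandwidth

Step 1 — Resonance condition Im(Z)=0 gives ω₀ = 1/√(LC).
Step 2 — ω₀ = 1/√(0.0278·3.75e-06) = 3097 rad/s.
Step 3 — f₀ = ω₀/(2π) = 492.9 Hz.
Step 4 — Series Q: Q = ω₀L/R = 3097·0.0278/2460 = 0.035.
Step 5 — 3dB bandwidth: Δω = ω₀/Q = 8.849e+04 rad/s; BW = Δω/(2π) = 1.408e+04 Hz.

(a) f₀ = 492.9 Hz  (b) Q = 0.035  (c) BW = 1.408e+04 Hz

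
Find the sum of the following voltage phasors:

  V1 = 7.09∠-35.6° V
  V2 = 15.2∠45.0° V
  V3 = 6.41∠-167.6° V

Step 1 — Convert each phasor to rectangular form:
  V1 = 7.09·(cos(-35.6°) + j·sin(-35.6°)) = 5.765 - j4.127 V
  V2 = 15.2·(cos(45.0°) + j·sin(45.0°)) = 10.75 + j10.75 V
  V3 = 6.41·(cos(-167.6°) + j·sin(-167.6°)) = -6.26 - j1.376 V
Step 2 — Sum components: V_total = 10.25 + j5.244 V.
Step 3 — Convert to polar: |V_total| = 11.52 V, ∠V_total = 27.1°.

V_total = 11.52∠27.1° V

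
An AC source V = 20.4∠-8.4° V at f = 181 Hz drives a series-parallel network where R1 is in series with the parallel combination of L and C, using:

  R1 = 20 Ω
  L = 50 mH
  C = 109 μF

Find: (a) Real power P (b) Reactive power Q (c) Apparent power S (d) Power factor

Step 1 — Angular frequency: ω = 2π·f = 2π·181 = 1137 rad/s.
Step 2 — Component impedances:
  R1: Z = R = 20 Ω
  L: Z = jωL = j·1137·0.05 = 0 + j56.86 Ω
  C: Z = 1/(jωC) = -j/(ω·C) = 0 - j8.067 Ω
Step 3 — Parallel branch: L || C = 1/(1/L + 1/C) = 0 - j9.401 Ω.
Step 4 — Series with R1: Z_total = R1 + (L || C) = 20 - j9.401 Ω = 22.1∠-25.2° Ω.
Step 5 — Source phasor: V = 20.4∠-8.4° V = 20.18 - j2.98 V.
Step 6 — Current: I = V / Z = 0.8838 + j0.2664 A = 0.9231∠16.8° A.
Step 7 — Complex power: S = V·I* = 17.04 - j8.011 VA.
Step 8 — Real power: P = Re(S) = 17.04 W.
Step 9 — Reactive power: Q = Im(S) = -8.011 VAR.
Step 10 — Apparent power: |S| = 18.83 VA.
Step 11 — Power factor: PF = P/|S| = 0.905 (leading).

(a) P = 17.04 W  (b) Q = -8.011 VAR  (c) S = 18.83 VA  (d) PF = 0.905 (leading)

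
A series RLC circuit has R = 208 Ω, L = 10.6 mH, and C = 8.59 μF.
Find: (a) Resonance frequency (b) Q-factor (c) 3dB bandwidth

Step 1 — Resonance: ω₀ = 1/√(LC) = 1/√(0.0106·8.59e-06) = 3314 rad/s.
Step 2 — f₀ = ω₀/(2π) = 527.4 Hz.
Step 3 — Series Q: Q = ω₀L/R = 3314·0.0106/208 = 0.1689.
Step 4 — Bandwidth: Δω = ω₀/Q = 1.962e+04 rad/s; BW = Δω/(2π) = 3123 Hz.

(a) f₀ = 527.4 Hz  (b) Q = 0.1689  (c) BW = 3123 Hz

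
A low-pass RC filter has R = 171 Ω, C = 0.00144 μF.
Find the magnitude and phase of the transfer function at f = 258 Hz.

Step 1 — Angular frequency: ω = 2π·258 = 1621 rad/s.
Step 2 — Transfer function: H(jω) = 1/(1 + jωRC).
Step 3 — Denominator: 1 + jωRC = 1 + j·1621·171·1.44e-09 = 1 + j0.0003992.
Step 4 — H = 1 - j0.0003992.
Step 5 — Magnitude: |H| = 1 (-0.0 dB); phase: φ = -0.0°.

|H| = 1 (-0.0 dB), φ = -0.0°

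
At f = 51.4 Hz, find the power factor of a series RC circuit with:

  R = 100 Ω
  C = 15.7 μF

Step 1 — Angular frequency: ω = 2π·f = 2π·51.4 = 323 rad/s.
Step 2 — Component impedances:
  R: Z = R = 100 Ω
  C: Z = 1/(jωC) = -j/(ω·C) = 0 - j197.2 Ω
Step 3 — Series combination: Z_total = R + C = 100 - j197.2 Ω = 221.1∠-63.1° Ω.
Step 4 — Power factor: PF = cos(φ) = Re(Z)/|Z| = 100/221.13 = 0.4522.
Step 5 — Type: Im(Z) = -197.2 ⇒ leading (phase φ = -63.1°).

PF = 0.4522 (leading, φ = -63.1°)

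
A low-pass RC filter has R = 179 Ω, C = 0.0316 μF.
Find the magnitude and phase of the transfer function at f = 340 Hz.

Step 1 — Angular frequency: ω = 2π·340 = 2136 rad/s.
Step 2 — Transfer function: H(jω) = 1/(1 + jωRC).
Step 3 — Denominator: 1 + jωRC = 1 + j·2136·179·3.16e-08 = 1 + j0.01208.
Step 4 — H = 0.9999 - j0.01208.
Step 5 — Magnitude: |H| = 0.9999 (-0.0 dB); phase: φ = -0.7°.

|H| = 0.9999 (-0.0 dB), φ = -0.7°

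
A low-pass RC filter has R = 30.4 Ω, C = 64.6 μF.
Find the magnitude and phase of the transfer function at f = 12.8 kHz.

Step 1 — Angular frequency: ω = 2π·1.28e+04 = 8.042e+04 rad/s.
Step 2 — Transfer function: H(jω) = 1/(1 + jωRC).
Step 3 — Denominator: 1 + jωRC = 1 + j·8.042e+04·30.4·6.46e-05 = 1 + j157.9.
Step 4 — H = 4.009e-05 - j0.006331.
Step 5 — Magnitude: |H| = 0.006331 (-44.0 dB); phase: φ = -89.6°.

|H| = 0.006331 (-44.0 dB), φ = -89.6°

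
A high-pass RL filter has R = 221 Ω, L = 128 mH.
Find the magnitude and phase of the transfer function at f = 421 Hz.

Step 1 — Angular frequency: ω = 2π·421 = 2645 rad/s.
Step 2 — Transfer function: H(jω) = jωL/(R + jωL).
Step 3 — Numerator jωL = j·338.6; denominator R + jωL = 221 + j338.6.
Step 4 — H = 0.7012 + j0.4577.
Step 5 — Magnitude: |H| = 0.8374 (-1.5 dB); phase: φ = 33.1°.

|H| = 0.8374 (-1.5 dB), φ = 33.1°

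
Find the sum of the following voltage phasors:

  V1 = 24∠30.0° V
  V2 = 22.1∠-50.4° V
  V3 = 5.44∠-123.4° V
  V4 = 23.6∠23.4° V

Step 1 — Convert each phasor to rectangular form:
  V1 = 24·(cos(30.0°) + j·sin(30.0°)) = 20.78 + j12 V
  V2 = 22.1·(cos(-50.4°) + j·sin(-50.4°)) = 14.09 - j17.03 V
  V3 = 5.44·(cos(-123.4°) + j·sin(-123.4°)) = -2.995 - j4.542 V
  V4 = 23.6·(cos(23.4°) + j·sin(23.4°)) = 21.66 + j9.373 V
Step 2 — Sum components: V_total = 53.54 - j0.1972 V.
Step 3 — Convert to polar: |V_total| = 53.54 V, ∠V_total = -0.2°.

V_total = 53.54∠-0.2° V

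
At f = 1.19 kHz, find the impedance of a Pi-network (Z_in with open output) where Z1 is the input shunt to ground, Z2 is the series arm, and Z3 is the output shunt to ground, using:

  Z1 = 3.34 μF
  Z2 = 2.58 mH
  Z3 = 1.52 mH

Step 1 — Angular frequency: ω = 2π·f = 2π·1190 = 7477 rad/s.
Step 2 — Component impedances:
  Z1: Z = 1/(jωC) = -j/(ω·C) = 0 - j40.04 Ω
  Z2: Z = jωL = j·7477·0.00258 = 0 + j19.29 Ω
  Z3: Z = jωL = j·7477·0.00152 = 0 + j11.37 Ω
Step 3 — With open output, the series arm Z2 and the output shunt Z3 appear in series to ground: Z2 + Z3 = 0 + j30.66 Ω.
Step 4 — Parallel with input shunt Z1: Z_in = Z1 || (Z2 + Z3) = 0 + j130.8 Ω = 130.8∠90.0° Ω.

Z = 0 + j130.8 Ω = 130.8∠90.0° Ω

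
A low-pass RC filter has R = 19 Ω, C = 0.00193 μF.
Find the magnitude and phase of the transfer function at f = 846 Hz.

Step 1 — Angular frequency: ω = 2π·846 = 5316 rad/s.
Step 2 — Transfer function: H(jω) = 1/(1 + jωRC).
Step 3 — Denominator: 1 + jωRC = 1 + j·5316·19·1.93e-09 = 1 + j0.0001949.
Step 4 — H = 1 - j0.0001949.
Step 5 — Magnitude: |H| = 1 (-0.0 dB); phase: φ = -0.0°.

|H| = 1 (-0.0 dB), φ = -0.0°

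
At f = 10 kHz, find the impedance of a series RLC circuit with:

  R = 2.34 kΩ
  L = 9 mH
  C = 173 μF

Step 1 — Angular frequency: ω = 2π·f = 2π·1e+04 = 6.283e+04 rad/s.
Step 2 — Component impedances:
  R: Z = R = 2340 Ω
  L: Z = jωL = j·6.283e+04·0.009 = 0 + j565.5 Ω
  C: Z = 1/(jωC) = -j/(ω·C) = 0 - j0.092 Ω
Step 3 — Series combination: Z_total = R + L + C = 2340 + j565.4 Ω = 2407∠13.6° Ω.

Z = 2340 + j565.4 Ω = 2407∠13.6° Ω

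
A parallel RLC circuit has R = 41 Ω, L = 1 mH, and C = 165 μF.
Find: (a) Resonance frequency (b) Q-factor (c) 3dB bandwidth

Step 1 — Resonance: ω₀ = 1/√(LC) = 1/√(0.001·0.000165) = 2462 rad/s.
Step 2 — f₀ = ω₀/(2π) = 391.8 Hz.
Step 3 — Parallel Q: Q = R/(ω₀L) = 41/(2462·0.001) = 16.65.
Step 4 — Bandwidth: Δω = ω₀/Q = 147.8 rad/s; BW = Δω/(2π) = 23.53 Hz.

(a) f₀ = 391.8 Hz  (b) Q = 16.65  (c) BW = 23.53 Hz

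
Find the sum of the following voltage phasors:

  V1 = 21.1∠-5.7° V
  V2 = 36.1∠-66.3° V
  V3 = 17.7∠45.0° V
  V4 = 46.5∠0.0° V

Step 1 — Convert each phasor to rectangular form:
  V1 = 21.1·(cos(-5.7°) + j·sin(-5.7°)) = 21 - j2.096 V
  V2 = 36.1·(cos(-66.3°) + j·sin(-66.3°)) = 14.51 - j33.06 V
  V3 = 17.7·(cos(45.0°) + j·sin(45.0°)) = 12.52 + j12.52 V
  V4 = 46.5·(cos(0.0°) + j·sin(0.0°)) = 46.5 V
Step 2 — Sum components: V_total = 94.52 - j22.64 V.
Step 3 — Convert to polar: |V_total| = 97.19 V, ∠V_total = -13.5°.

V_total = 97.19∠-13.5° V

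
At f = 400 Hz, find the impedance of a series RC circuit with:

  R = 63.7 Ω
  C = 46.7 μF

Step 1 — Angular frequency: ω = 2π·f = 2π·400 = 2513 rad/s.
Step 2 — Component impedances:
  R: Z = R = 63.7 Ω
  C: Z = 1/(jωC) = -j/(ω·C) = 0 - j8.52 Ω
Step 3 — Series combination: Z_total = R + C = 63.7 - j8.52 Ω = 64.27∠-7.6° Ω.

Z = 63.7 - j8.52 Ω = 64.27∠-7.6° Ω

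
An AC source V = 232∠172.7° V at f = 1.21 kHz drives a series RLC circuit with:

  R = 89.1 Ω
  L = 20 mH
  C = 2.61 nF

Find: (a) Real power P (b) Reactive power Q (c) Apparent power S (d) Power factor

Step 1 — Angular frequency: ω = 2π·f = 2π·1210 = 7603 rad/s.
Step 2 — Component impedances:
  R: Z = R = 89.1 Ω
  L: Z = jωL = j·7603·0.02 = 0 + j152.1 Ω
  C: Z = 1/(jωC) = -j/(ω·C) = 0 - j5.04e+04 Ω
Step 3 — Series combination: Z_total = R + L + C = 89.1 - j5.024e+04 Ω = 5.024e+04∠-89.9° Ω.
Step 4 — Source phasor: V = 232∠172.7° V = -230.1 + j29.48 V.
Step 5 — Current: I = V / Z = -0.0005948 - j0.004579 A = 0.004617∠-97.4° A.
Step 6 — Complex power: S = V·I* = 0.0019 - j1.071 VA.
Step 7 — Real power: P = Re(S) = 0.0019 W.
Step 8 — Reactive power: Q = Im(S) = -1.071 VAR.
Step 9 — Apparent power: |S| = 1.071 VA.
Step 10 — Power factor: PF = P/|S| = 0.001773 (leading).

(a) P = 0.0019 W  (b) Q = -1.071 VAR  (c) S = 1.071 VA  (d) PF = 0.001773 (leading)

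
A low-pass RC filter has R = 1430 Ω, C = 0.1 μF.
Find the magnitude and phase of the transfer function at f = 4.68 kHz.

Step 1 — Angular frequency: ω = 2π·4680 = 2.941e+04 rad/s.
Step 2 — Transfer function: H(jω) = 1/(1 + jωRC).
Step 3 — Denominator: 1 + jωRC = 1 + j·2.941e+04·1430·1e-07 = 1 + j4.205.
Step 4 — H = 0.05353 - j0.2251.
Step 5 — Magnitude: |H| = 0.2314 (-12.7 dB); phase: φ = -76.6°.

|H| = 0.2314 (-12.7 dB), φ = -76.6°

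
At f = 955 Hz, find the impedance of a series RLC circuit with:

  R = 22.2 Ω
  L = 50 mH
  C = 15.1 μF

Step 1 — Angular frequency: ω = 2π·f = 2π·955 = 6000 rad/s.
Step 2 — Component impedances:
  R: Z = R = 22.2 Ω
  L: Z = jωL = j·6000·0.05 = 0 + j300 Ω
  C: Z = 1/(jωC) = -j/(ω·C) = 0 - j11.04 Ω
Step 3 — Series combination: Z_total = R + L + C = 22.2 + j289 Ω = 289.8∠85.6° Ω.

Z = 22.2 + j289 Ω = 289.8∠85.6° Ω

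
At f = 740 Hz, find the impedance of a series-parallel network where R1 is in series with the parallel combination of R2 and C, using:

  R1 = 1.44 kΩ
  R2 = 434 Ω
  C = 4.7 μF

Step 1 — Angular frequency: ω = 2π·f = 2π·740 = 4650 rad/s.
Step 2 — Component impedances:
  R1: Z = R = 1440 Ω
  R2: Z = R = 434 Ω
  C: Z = 1/(jωC) = -j/(ω·C) = 0 - j45.76 Ω
Step 3 — Parallel branch: R2 || C = 1/(1/R2 + 1/C) = 4.772 - j45.26 Ω.
Step 4 — Series with R1: Z_total = R1 + (R2 || C) = 1445 - j45.26 Ω = 1445∠-1.8° Ω.

Z = 1445 - j45.26 Ω = 1445∠-1.8° Ω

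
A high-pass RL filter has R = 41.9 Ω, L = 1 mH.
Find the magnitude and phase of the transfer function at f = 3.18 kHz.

Step 1 — Angular frequency: ω = 2π·3180 = 1.998e+04 rad/s.
Step 2 — Transfer function: H(jω) = jωL/(R + jωL).
Step 3 — Numerator jωL = j·19.98; denominator R + jωL = 41.9 + j19.98.
Step 4 — H = 0.1853 + j0.3885.
Step 5 — Magnitude: |H| = 0.4304 (-7.3 dB); phase: φ = 64.5°.

|H| = 0.4304 (-7.3 dB), φ = 64.5°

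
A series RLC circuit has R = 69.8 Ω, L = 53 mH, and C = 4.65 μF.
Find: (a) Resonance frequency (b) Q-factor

Step 1 — Resonance condition Im(Z)=0 gives ω₀ = 1/√(LC).
Step 2 — ω₀ = 1/√(0.053·4.65e-06) = 2014 rad/s.
Step 3 — f₀ = ω₀/(2π) = 320.6 Hz.
Step 4 — Series Q: Q = ω₀L/R = 2014·0.053/69.8 = 1.53.

(a) f₀ = 320.6 Hz  (b) Q = 1.53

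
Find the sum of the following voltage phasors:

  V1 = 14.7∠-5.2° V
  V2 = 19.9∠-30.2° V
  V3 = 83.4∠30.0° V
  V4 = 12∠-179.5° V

Step 1 — Convert each phasor to rectangular form:
  V1 = 14.7·(cos(-5.2°) + j·sin(-5.2°)) = 14.64 - j1.332 V
  V2 = 19.9·(cos(-30.2°) + j·sin(-30.2°)) = 17.2 - j10.01 V
  V3 = 83.4·(cos(30.0°) + j·sin(30.0°)) = 72.23 + j41.7 V
  V4 = 12·(cos(-179.5°) + j·sin(-179.5°)) = -12 - j0.1047 V
Step 2 — Sum components: V_total = 92.07 + j30.25 V.
Step 3 — Convert to polar: |V_total| = 96.91 V, ∠V_total = 18.2°.

V_total = 96.91∠18.2° V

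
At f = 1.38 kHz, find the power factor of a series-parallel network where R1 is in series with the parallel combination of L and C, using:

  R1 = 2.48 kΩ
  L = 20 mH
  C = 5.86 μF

Step 1 — Angular frequency: ω = 2π·f = 2π·1380 = 8671 rad/s.
Step 2 — Component impedances:
  R1: Z = R = 2480 Ω
  L: Z = jωL = j·8671·0.02 = 0 + j173.4 Ω
  C: Z = 1/(jωC) = -j/(ω·C) = 0 - j19.68 Ω
Step 3 — Parallel branch: L || C = 1/(1/L + 1/C) = 0 - j22.2 Ω.
Step 4 — Series with R1: Z_total = R1 + (L || C) = 2480 - j22.2 Ω = 2480∠-0.5° Ω.
Step 5 — Power factor: PF = cos(φ) = Re(Z)/|Z| = 2480/2480 = 1.
Step 6 — Type: Im(Z) = -22.2 ⇒ leading (phase φ = -0.5°).

PF = 1 (leading, φ = -0.5°)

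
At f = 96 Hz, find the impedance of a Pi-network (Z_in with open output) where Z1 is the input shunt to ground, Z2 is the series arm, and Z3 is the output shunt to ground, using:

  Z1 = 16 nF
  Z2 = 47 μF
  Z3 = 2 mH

Step 1 — Angular frequency: ω = 2π·f = 2π·96 = 603.2 rad/s.
Step 2 — Component impedances:
  Z1: Z = 1/(jωC) = -j/(ω·C) = 0 - j1.036e+05 Ω
  Z2: Z = 1/(jωC) = -j/(ω·C) = 0 - j35.27 Ω
  Z3: Z = jωL = j·603.2·0.002 = 0 + j1.206 Ω
Step 3 — With open output, the series arm Z2 and the output shunt Z3 appear in series to ground: Z2 + Z3 = 0 - j34.07 Ω.
Step 4 — Parallel with input shunt Z1: Z_in = Z1 || (Z2 + Z3) = 0 - j34.06 Ω = 34.06∠-90.0° Ω.

Z = 0 - j34.06 Ω = 34.06∠-90.0° Ω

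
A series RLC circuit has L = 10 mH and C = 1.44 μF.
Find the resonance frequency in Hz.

Step 1 — Resonance condition Im(Z)=0 gives ω₀ = 1/√(LC).
Step 2 — ω₀ = 1/√(0.01·1.44e-06) = 8333 rad/s.
Step 3 — f₀ = ω₀/(2π) = 1326 Hz.

f₀ = 1326 Hz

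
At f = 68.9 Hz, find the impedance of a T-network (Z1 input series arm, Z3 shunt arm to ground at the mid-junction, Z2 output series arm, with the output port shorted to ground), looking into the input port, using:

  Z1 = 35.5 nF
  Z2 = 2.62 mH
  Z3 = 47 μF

Step 1 — Angular frequency: ω = 2π·f = 2π·68.9 = 432.9 rad/s.
Step 2 — Component impedances:
  Z1: Z = 1/(jωC) = -j/(ω·C) = 0 - j6.507e+04 Ω
  Z2: Z = jωL = j·432.9·0.00262 = 0 + j1.134 Ω
  Z3: Z = 1/(jωC) = -j/(ω·C) = 0 - j49.15 Ω
Step 3 — With the output port shorted to ground, the output series arm Z2 runs from the junction to ground; the shunt arm Z3 also runs from the junction to ground. They appear in parallel: Z3 || Z2 = 0 + j1.161 Ω.
Step 4 — Series with input arm Z1: Z_in = Z1 + (Z3 || Z2) = 0 - j6.507e+04 Ω = 6.507e+04∠-90.0° Ω.

Z = 0 - j6.507e+04 Ω = 6.507e+04∠-90.0° Ω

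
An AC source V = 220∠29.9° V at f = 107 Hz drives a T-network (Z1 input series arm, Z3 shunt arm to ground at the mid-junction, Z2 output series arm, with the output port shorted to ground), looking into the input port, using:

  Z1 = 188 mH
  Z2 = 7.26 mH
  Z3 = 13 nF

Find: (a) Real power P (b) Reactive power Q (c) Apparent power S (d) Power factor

Step 1 — Angular frequency: ω = 2π·f = 2π·107 = 672.3 rad/s.
Step 2 — Component impedances:
  Z1: Z = jωL = j·672.3·0.188 = 0 + j126.4 Ω
  Z2: Z = jωL = j·672.3·0.00726 = 0 + j4.881 Ω
  Z3: Z = 1/(jωC) = -j/(ω·C) = 0 - j1.144e+05 Ω
Step 3 — With the output port shorted to ground, the output series arm Z2 runs from the junction to ground; the shunt arm Z3 also runs from the junction to ground. They appear in parallel: Z3 || Z2 = 0 + j4.881 Ω.
Step 4 — Series with input arm Z1: Z_in = Z1 + (Z3 || Z2) = 0 + j131.3 Ω = 131.3∠90.0° Ω.
Step 5 — Source phasor: V = 220∠29.9° V = 190.7 + j109.7 V.
Step 6 — Current: I = V / Z = 0.8354 - j1.453 A = 1.676∠-60.1° A.
Step 7 — Complex power: S = V·I* = 0 + j368.7 VA.
Step 8 — Real power: P = Re(S) = 0 W.
Step 9 — Reactive power: Q = Im(S) = 368.7 VAR.
Step 10 — Apparent power: |S| = 368.7 VA.
Step 11 — Power factor: PF = P/|S| = 0 (lagging).

(a) P = 0 W  (b) Q = 368.7 VAR  (c) S = 368.7 VA  (d) PF = 0 (lagging)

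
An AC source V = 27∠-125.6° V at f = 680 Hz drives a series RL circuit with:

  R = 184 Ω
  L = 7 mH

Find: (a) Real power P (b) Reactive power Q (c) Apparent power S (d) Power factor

Step 1 — Angular frequency: ω = 2π·f = 2π·680 = 4273 rad/s.
Step 2 — Component impedances:
  R: Z = R = 184 Ω
  L: Z = jωL = j·4273·0.007 = 0 + j29.91 Ω
Step 3 — Series combination: Z_total = R + L = 184 + j29.91 Ω = 186.4∠9.2° Ω.
Step 4 — Source phasor: V = 27∠-125.6° V = -15.72 - j21.95 V.
Step 5 — Current: I = V / Z = -0.1021 - j0.1027 A = 0.1448∠-134.8° A.
Step 6 — Complex power: S = V·I* = 3.86 + j0.6274 VA.
Step 7 — Real power: P = Re(S) = 3.86 W.
Step 8 — Reactive power: Q = Im(S) = 0.6274 VAR.
Step 9 — Apparent power: |S| = 3.911 VA.
Step 10 — Power factor: PF = P/|S| = 0.987 (lagging).

(a) P = 3.86 W  (b) Q = 0.6274 VAR  (c) S = 3.911 VA  (d) PF = 0.987 (lagging)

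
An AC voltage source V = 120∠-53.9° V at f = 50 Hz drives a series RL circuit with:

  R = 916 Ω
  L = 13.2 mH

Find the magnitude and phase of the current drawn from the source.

Step 1 — Angular frequency: ω = 2π·f = 2π·50 = 314.2 rad/s.
Step 2 — Component impedances:
  R: Z = R = 916 Ω
  L: Z = jωL = j·314.2·0.0132 = 0 + j4.147 Ω
Step 3 — Series combination: Z_total = R + L = 916 + j4.147 Ω = 916∠0.3° Ω.
Step 4 — Source phasor: V = 120∠-53.9° V = 70.7 - j96.96 V.
Step 5 — Ohm's law: I = V / Z_total = (70.7 - j96.96) / (916 + j4.147) = 0.07671 - j0.1062 A.
Step 6 — Convert to polar: |I| = 0.131 A, ∠I = -54.2°.

I = 0.131∠-54.2° A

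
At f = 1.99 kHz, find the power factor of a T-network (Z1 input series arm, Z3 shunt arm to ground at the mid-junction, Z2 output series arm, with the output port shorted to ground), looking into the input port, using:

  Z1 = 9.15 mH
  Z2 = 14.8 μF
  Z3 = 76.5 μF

Step 1 — Angular frequency: ω = 2π·f = 2π·1990 = 1.25e+04 rad/s.
Step 2 — Component impedances:
  Z1: Z = jωL = j·1.25e+04·0.00915 = 0 + j114.4 Ω
  Z2: Z = 1/(jωC) = -j/(ω·C) = 0 - j5.404 Ω
  Z3: Z = 1/(jωC) = -j/(ω·C) = 0 - j1.045 Ω
Step 3 — With the output port shorted to ground, the output series arm Z2 runs from the junction to ground; the shunt arm Z3 also runs from the junction to ground. They appear in parallel: Z3 || Z2 = 0 - j0.876 Ω.
Step 4 — Series with input arm Z1: Z_in = Z1 + (Z3 || Z2) = 0 + j113.5 Ω = 113.5∠90.0° Ω.
Step 5 — Power factor: PF = cos(φ) = Re(Z)/|Z| = 0/113.5 = 0.
Step 6 — Type: Im(Z) = 113.5 ⇒ lagging (phase φ = 90.0°).

PF = 0 (lagging, φ = 90.0°)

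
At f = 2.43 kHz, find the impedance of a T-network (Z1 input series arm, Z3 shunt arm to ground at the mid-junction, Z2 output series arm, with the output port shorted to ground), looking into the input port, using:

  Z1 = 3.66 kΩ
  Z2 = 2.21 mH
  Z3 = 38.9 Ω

Step 1 — Angular frequency: ω = 2π·f = 2π·2430 = 1.527e+04 rad/s.
Step 2 — Component impedances:
  Z1: Z = R = 3660 Ω
  Z2: Z = jωL = j·1.527e+04·0.00221 = 0 + j33.74 Ω
  Z3: Z = R = 38.9 Ω
Step 3 — With the output port shorted to ground, the output series arm Z2 runs from the junction to ground; the shunt arm Z3 also runs from the junction to ground. They appear in parallel: Z3 || Z2 = 16.7 + j19.25 Ω.
Step 4 — Series with input arm Z1: Z_in = Z1 + (Z3 || Z2) = 3677 + j19.25 Ω = 3677∠0.3° Ω.

Z = 3677 + j19.25 Ω = 3677∠0.3° Ω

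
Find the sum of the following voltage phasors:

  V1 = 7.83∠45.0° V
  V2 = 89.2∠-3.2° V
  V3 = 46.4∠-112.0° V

Step 1 — Convert each phasor to rectangular form:
  V1 = 7.83·(cos(45.0°) + j·sin(45.0°)) = 5.537 + j5.537 V
  V2 = 89.2·(cos(-3.2°) + j·sin(-3.2°)) = 89.06 - j4.979 V
  V3 = 46.4·(cos(-112.0°) + j·sin(-112.0°)) = -17.38 - j43.02 V
Step 2 — Sum components: V_total = 77.22 - j42.46 V.
Step 3 — Convert to polar: |V_total| = 88.12 V, ∠V_total = -28.8°.

V_total = 88.12∠-28.8° V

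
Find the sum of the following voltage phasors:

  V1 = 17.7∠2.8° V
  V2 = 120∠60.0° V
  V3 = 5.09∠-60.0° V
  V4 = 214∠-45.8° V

Step 1 — Convert each phasor to rectangular form:
  V1 = 17.7·(cos(2.8°) + j·sin(2.8°)) = 17.68 + j0.8646 V
  V2 = 120·(cos(60.0°) + j·sin(60.0°)) = 60 + j103.9 V
  V3 = 5.09·(cos(-60.0°) + j·sin(-60.0°)) = 2.545 - j4.408 V
  V4 = 214·(cos(-45.8°) + j·sin(-45.8°)) = 149.2 - j153.4 V
Step 2 — Sum components: V_total = 229.4 - j53.04 V.
Step 3 — Convert to polar: |V_total| = 235.5 V, ∠V_total = -13.0°.

V_total = 235.5∠-13.0° V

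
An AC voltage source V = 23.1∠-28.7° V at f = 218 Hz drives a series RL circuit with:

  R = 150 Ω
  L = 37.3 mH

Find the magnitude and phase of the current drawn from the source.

Step 1 — Angular frequency: ω = 2π·f = 2π·218 = 1370 rad/s.
Step 2 — Component impedances:
  R: Z = R = 150 Ω
  L: Z = jωL = j·1370·0.0373 = 0 + j51.09 Ω
Step 3 — Series combination: Z_total = R + L = 150 + j51.09 Ω = 158.5∠18.8° Ω.
Step 4 — Source phasor: V = 23.1∠-28.7° V = 20.26 - j11.09 V.
Step 5 — Ohm's law: I = V / Z_total = (20.26 - j11.09) / (150 + j51.09) = 0.09847 - j0.1075 A.
Step 6 — Convert to polar: |I| = 0.1458 A, ∠I = -47.5°.

I = 0.1458∠-47.5° A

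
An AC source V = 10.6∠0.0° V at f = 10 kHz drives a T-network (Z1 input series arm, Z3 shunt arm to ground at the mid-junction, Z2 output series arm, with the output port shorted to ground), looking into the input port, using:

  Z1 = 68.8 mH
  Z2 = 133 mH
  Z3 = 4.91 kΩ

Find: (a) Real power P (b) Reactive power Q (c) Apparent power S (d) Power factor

Step 1 — Angular frequency: ω = 2π·f = 2π·1e+04 = 6.283e+04 rad/s.
Step 2 — Component impedances:
  Z1: Z = jωL = j·6.283e+04·0.0688 = 0 + j4323 Ω
  Z2: Z = jωL = j·6.283e+04·0.133 = 0 + j8357 Ω
  Z3: Z = R = 4910 Ω
Step 3 — With the output port shorted to ground, the output series arm Z2 runs from the junction to ground; the shunt arm Z3 also runs from the junction to ground. They appear in parallel: Z3 || Z2 = 3650 + j2145 Ω.
Step 4 — Series with input arm Z1: Z_in = Z1 + (Z3 || Z2) = 3650 + j6467 Ω = 7426∠60.6° Ω.
Step 5 — Source phasor: V = 10.6∠0.0° V = 10.6 V.
Step 6 — Current: I = V / Z = 0.0007015 - j0.001243 A = 0.001427∠-60.6° A.
Step 7 — Complex power: S = V·I* = 0.007436 + j0.01318 VA.
Step 8 — Real power: P = Re(S) = 0.007436 W.
Step 9 — Reactive power: Q = Im(S) = 0.01318 VAR.
Step 10 — Apparent power: |S| = 0.01513 VA.
Step 11 — Power factor: PF = P/|S| = 0.4915 (lagging).

(a) P = 0.007436 W  (b) Q = 0.01318 VAR  (c) S = 0.01513 VA  (d) PF = 0.4915 (lagging)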